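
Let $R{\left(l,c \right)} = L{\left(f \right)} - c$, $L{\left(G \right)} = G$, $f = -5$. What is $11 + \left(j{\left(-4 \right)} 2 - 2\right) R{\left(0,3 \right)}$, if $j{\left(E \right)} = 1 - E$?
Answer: $-53$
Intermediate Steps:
$R{\left(l,c \right)} = -5 - c$
$11 + \left(j{\left(-4 \right)} 2 - 2\right) R{\left(0,3 \right)} = 11 + \left(\left(1 - -4\right) 2 - 2\right) \left(-5 - 3\right) = 11 + \left(\left(1 + 4\right) 2 - 2\right) \left(-5 - 3\right) = 11 + \left(5 \cdot 2 - 2\right) \left(-8\right) = 11 + \left(10 - 2\right) \left(-8\right) = 11 + 8 \left(-8\right) = 11 - 64 = -53$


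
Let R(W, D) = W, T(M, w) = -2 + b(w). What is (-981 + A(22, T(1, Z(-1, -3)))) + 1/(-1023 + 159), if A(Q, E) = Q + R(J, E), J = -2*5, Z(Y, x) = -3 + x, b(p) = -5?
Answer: -837217/864 ≈ -969.00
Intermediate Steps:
J = -10
T(M, w) = -7 (T(M, w) = -2 - 5 = -7)
A(Q, E) = -10 + Q (A(Q, E) = Q - 10 = -10 + Q)
(-981 + A(22, T(1, Z(-1, -3)))) + 1/(-1023 + 159) = (-981 + (-10 + 22)) + 1/(-1023 + 159) = (-981 + 12) + 1/(-864) = -969 - 1/864 = -837217/864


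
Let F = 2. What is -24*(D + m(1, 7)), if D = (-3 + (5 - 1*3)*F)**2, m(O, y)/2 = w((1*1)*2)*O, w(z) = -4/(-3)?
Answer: -88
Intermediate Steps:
w(z) = 4/3 (w(z) = -4*(-1/3) = 4/3)
m(O, y) = 8*O/3 (m(O, y) = 2*(4*O/3) = 8*O/3)
D = 1 (D = (-3 + (5 - 1*3)*2)**2 = (-3 + (5 - 3)*2)**2 = (-3 + 2*2)**2 = (-3 + 4)**2 = 1**2 = 1)
-24*(D + m(1, 7)) = -24*(1 + (8/3)*1) = -24*(1 + 8/3) = -24*11/3 = -88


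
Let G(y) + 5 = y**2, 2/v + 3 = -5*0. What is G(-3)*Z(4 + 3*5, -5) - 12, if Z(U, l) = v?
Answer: -44/3 ≈ -14.667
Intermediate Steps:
v = -2/3 (v = 2/(-3 - 5*0) = 2/(-3 + 0) = 2/(-3) = 2*(-1/3) = -2/3 ≈ -0.66667)
Z(U, l) = -2/3
G(y) = -5 + y**2
G(-3)*Z(4 + 3*5, -5) - 12 = (-5 + (-3)**2)*(-2/3) - 12 = (-5 + 9)*(-2/3) - 12 = 4*(-2/3) - 12 = -8/3 - 12 = -44/3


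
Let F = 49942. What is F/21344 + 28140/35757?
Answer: 13714921/4386192 ≈ 3.1268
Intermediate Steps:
F/21344 + 28140/35757 = 49942/21344 + 28140/35757 = 49942*(1/21344) + 28140*(1/35757) = 24971/10672 + 9380/11919 = 13714921/4386192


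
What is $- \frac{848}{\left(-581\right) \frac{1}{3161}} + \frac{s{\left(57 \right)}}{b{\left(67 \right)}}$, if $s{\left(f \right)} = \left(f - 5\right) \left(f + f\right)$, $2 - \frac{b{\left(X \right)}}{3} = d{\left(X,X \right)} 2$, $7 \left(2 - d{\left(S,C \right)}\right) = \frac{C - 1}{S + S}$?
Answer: $\frac{224872769}{63329} \approx 3550.9$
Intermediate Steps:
$d{\left(S,C \right)} = 2 - \frac{-1 + C}{14 S}$ ($d{\left(S,C \right)} = 2 - \frac{\left(C - 1\right) \frac{1}{S + S}}{7} = 2 - \frac{\left(-1 + C\right) \frac{1}{2 S}}{7} = 2 - \frac{\frac{1}{2} \frac{1}{S} \left(-1 + C\right)}{7} = 2 - \frac{-1 + C}{14 S}$)
$b{\left(X \right)} = 6 - \frac{3 \left(1 + 27 X\right)}{7 X}$ ($b{\left(X \right)} = 6 - 3 \frac{1 - X + 28 X}{14 X} 2 = 6 - 3 \frac{1 + 27 X}{14 X} 2 = 6 - 3 \frac{1 + 27 X}{7 X} = 6 - \frac{3 \left(1 + 27 X\right)}{7 X}$)
$s{\left(f \right)} = 2 f \left(-5 + f\right)$ ($s{\left(f \right)} = \left(-5 + f\right) 2 f = 2 f \left(-5 + f\right)$)
$- \frac{848}{\left(-581\right) \frac{1}{3161}} + \frac{s{\left(57 \right)}}{b{\left(67 \right)}} = - \frac{848}{\left(-581\right) \frac{1}{3161}} + \frac{2 \cdot 57 \left(-5 + 57\right)}{\frac{3}{7} \cdot \frac{1}{67} \left(-1 - 871\right)} = - \frac{848}{\left(-581\right) \frac{1}{3161}} + \frac{2 \cdot 57 \cdot 52}{\frac{3}{7} \cdot \frac{1}{67} \left(-1 - 871\right)} = - \frac{848}{- \frac{581}{3161}} + \frac{5928}{\frac{3}{7} \cdot \frac{1}{67} \left(-872\right)} = \left(-848\right) \left(- \frac{3161}{581}\right) + \frac{5928}{- \frac{2616}{469}} = \frac{2680528}{581} + 5928 \left(- \frac{469}{2616}\right) = \frac{2680528}{581} - \frac{115843}{109} = \frac{224872769}{63329}$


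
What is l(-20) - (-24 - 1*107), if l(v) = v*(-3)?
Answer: 191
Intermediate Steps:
l(v) = -3*v
l(-20) - (-24 - 1*107) = -3*(-20) - (-24 - 1*107) = 60 - (-24 - 107) = 60 - 1*(-131) = 60 + 131 = 191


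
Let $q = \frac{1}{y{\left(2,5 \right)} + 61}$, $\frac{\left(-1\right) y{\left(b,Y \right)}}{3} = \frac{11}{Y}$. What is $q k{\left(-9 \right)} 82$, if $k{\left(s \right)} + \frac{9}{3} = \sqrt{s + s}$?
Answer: $- \frac{615}{136} + \frac{615 i \sqrt{2}}{136} \approx -4.5221 + 6.3952 i$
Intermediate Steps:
$y{\left(b,Y \right)} = - \frac{33}{Y}$ ($y{\left(b,Y \right)} = - 3 \frac{11}{Y} = - \frac{33}{Y}$)
$k{\left(s \right)} = -3 + \sqrt{2} \sqrt{s}$ ($k{\left(s \right)} = -3 + \sqrt{s + s} = -3 + \sqrt{2 s} = -3 + \sqrt{2} \sqrt{s}$)
$q = \frac{5}{272}$ ($q = \frac{1}{- \frac{33}{5} + 61} = \frac{1}{\frac{272}{5}} = \frac{5}{272} \approx 0.018382$)
$q k{\left(-9 \right)} 82 = \frac{5 \left(-3 + \sqrt{2} \sqrt{-9}\right)}{272} \cdot 82 = \frac{5 \left(-3 + \sqrt{2} \cdot 3 i\right)}{272} \cdot 82 = \frac{5 \left(-3 + 3 i \sqrt{2}\right)}{272} \cdot 82 = \left(- \frac{15}{272} + \frac{15 i \sqrt{2}}{272}\right) 82 = - \frac{615}{136} + \frac{615 i \sqrt{2}}{136}$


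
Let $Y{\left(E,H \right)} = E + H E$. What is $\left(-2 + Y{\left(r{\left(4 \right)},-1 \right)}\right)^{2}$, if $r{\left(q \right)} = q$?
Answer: $4$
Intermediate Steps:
$Y{\left(E,H \right)} = E + E H$
$\left(-2 + Y{\left(r{\left(4 \right)},-1 \right)}\right)^{2} = \left(-2 + 4 \left(1 - 1\right)\right)^{2} = \left(-2 + 4 \cdot 0\right)^{2} = \left(-2 + 0\right)^{2} = \left(-2\right)^{2} = 4$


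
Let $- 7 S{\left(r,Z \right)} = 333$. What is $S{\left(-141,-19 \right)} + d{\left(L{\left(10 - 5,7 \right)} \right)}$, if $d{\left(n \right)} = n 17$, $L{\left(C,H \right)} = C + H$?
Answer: $\frac{1095}{7} \approx 156.43$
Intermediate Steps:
$S{\left(r,Z \right)} = - \frac{333}{7}$ ($S{\left(r,Z \right)} = \left(- \frac{1}{7}\right) 333 = - \frac{333}{7}$)
$d{\left(n \right)} = 17 n$
$S{\left(-141,-19 \right)} + d{\left(L{\left(10 - 5,7 \right)} \right)} = - \frac{333}{7} + 17 \left(\left(10 - 5\right) + 7\right) = - \frac{333}{7} + 17 \left(5 + 7\right) = - \frac{333}{7} + 17 \cdot 12 = - \frac{333}{7} + 204 = \frac{1095}{7}$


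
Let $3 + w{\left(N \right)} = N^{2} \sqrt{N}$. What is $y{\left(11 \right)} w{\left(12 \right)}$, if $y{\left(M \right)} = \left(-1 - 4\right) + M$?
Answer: $-18 + 1728 \sqrt{3} \approx 2975.0$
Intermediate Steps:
$y{\left(M \right)} = -5 + M$
$w{\left(N \right)} = -3 + N^{\frac{5}{2}}$ ($w{\left(N \right)} = -3 + N^{2} \sqrt{N} = -3 + N^{\frac{5}{2}}$)
$y{\left(11 \right)} w{\left(12 \right)} = \left(-5 + 11\right) \left(-3 + 12^{\frac{5}{2}}\right) = 6 \left(-3 + 288 \sqrt{3}\right) = -18 + 1728 \sqrt{3}$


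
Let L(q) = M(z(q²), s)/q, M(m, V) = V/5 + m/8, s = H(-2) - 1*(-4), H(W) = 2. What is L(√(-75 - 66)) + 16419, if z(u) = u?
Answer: 16419 + 219*I*√141/1880 ≈ 16419.0 + 1.3832*I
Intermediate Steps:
s = 6 (s = 2 - 1*(-4) = 2 + 4 = 6)
M(m, V) = V/5 + m/8 (M(m, V) = V*(⅕) + m*(⅛) = V/5 + m/8)
L(q) = (6/5 + q²/8)/q (L(q) = ((⅕)*6 + q²/8)/q = (6/5 + q²/8)/q)
L(√(-75 - 66)) + 16419 = (√(-75 - 66)/8 + 6/(5*(√(-75 - 66)))) + 16419 = (√(-141)/8 + 6/(5*(√(-141)))) + 16419 = ((I*√141)/8 + 6/(5*((I*√141)))) + 16419 = (I*√141/8 + 6*(-I*√141/141)/5) + 16419 = (I*√141/8 - 2*I*√141/235) + 16419 = 219*I*√141/1880 + 16419 = 16419 + 219*I*√141/1880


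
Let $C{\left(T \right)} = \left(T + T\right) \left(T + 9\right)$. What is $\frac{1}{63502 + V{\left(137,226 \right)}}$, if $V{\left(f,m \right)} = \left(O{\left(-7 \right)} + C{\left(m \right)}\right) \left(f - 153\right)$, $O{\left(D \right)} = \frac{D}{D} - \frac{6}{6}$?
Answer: $- \frac{1}{1636018} \approx -6.1124 \cdot 10^{-7}$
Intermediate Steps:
$C{\left(T \right)} = 2 T \left(9 + T\right)$
$O{\left(D \right)} = 0$ ($O{\left(D \right)} = 1 - 1 = 0$)
$V{\left(f,m \right)} = 2 m \left(-153 + f\right) \left(9 + m\right)$ ($V{\left(f,m \right)} = \left(0 + 2 m \left(9 + m\right)\right) \left(f - 153\right) = 2 m \left(9 + m\right) \left(-153 + f\right) = 2 m \left(-153 + f\right) \left(9 + m\right)$)
$\frac{1}{63502 + V{\left(137,226 \right)}} = \frac{1}{63502 + 2 \cdot 226 \left(-153 + 137\right) \left(9 + 226\right)} = \frac{1}{63502 + 2 \cdot 226 \left(-16\right) 235} = \frac{1}{63502 - 1699520} = \frac{1}{-1636018} = - \frac{1}{1636018}$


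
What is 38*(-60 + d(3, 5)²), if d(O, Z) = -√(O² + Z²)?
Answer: -988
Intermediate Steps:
38*(-60 + d(3, 5)²) = 38*(-60 + (-√(3² + 5²))²) = 38*(-60 + (-√(9 + 25))²) = 38*(-60 + (-√34)²) = 38*(-60 + 34) = 38*(-26) = -988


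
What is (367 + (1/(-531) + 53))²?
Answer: 49737474361/281961 ≈ 1.7640e+5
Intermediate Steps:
(367 + (1/(-531) + 53))² = (367 + (-1/531 + 53))² = (367 + 28142/531)² = (223019/531)² = 49737474361/281961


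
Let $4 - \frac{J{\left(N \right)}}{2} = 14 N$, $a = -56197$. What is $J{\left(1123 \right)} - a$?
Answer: $24761$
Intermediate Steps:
$J{\left(N \right)} = 8 - 28 N$ ($J{\left(N \right)} = 8 - 2 \cdot 14 N = 8 - 28 N$)
$J{\left(1123 \right)} - a = \left(8 - 31444\right) - -56197 = \left(8 - 31444\right) + 56197 = -31436 + 56197 = 24761$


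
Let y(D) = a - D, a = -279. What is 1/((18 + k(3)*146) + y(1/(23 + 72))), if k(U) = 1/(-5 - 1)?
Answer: -285/81323 ≈ -0.0035045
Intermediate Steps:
k(U) = -⅙ (k(U) = 1/(-6) = -⅙)
y(D) = -279 - D
1/((18 + k(3)*146) + y(1/(23 + 72))) = 1/((18 - ⅙*146) + (-279 - 1/(23 + 72))) = 1/((18 - 73/3) + (-279 - 1/95)) = 1/(-19/3 + (-279 - 1*1/95)) = 1/(-19/3 + (-279 - 1/95)) = 1/(-19/3 - 26506/95) = 1/(-81323/285) = -285/81323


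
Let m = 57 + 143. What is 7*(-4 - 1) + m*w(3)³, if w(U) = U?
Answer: 5365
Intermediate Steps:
m = 200
7*(-4 - 1) + m*w(3)³ = 7*(-4 - 1) + 200*3³ = 7*(-5) + 200*27 = -35 + 5400 = 5365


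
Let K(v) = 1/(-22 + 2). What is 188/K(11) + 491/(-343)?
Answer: -1290171/343 ≈ -3761.4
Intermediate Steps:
K(v) = -1/20 (K(v) = 1/(-20) = -1/20)
188/K(11) + 491/(-343) = 188/(-1/20) + 491/(-343) = 188*(-20) + 491*(-1/343) = -3760 - 491/343 = -1290171/343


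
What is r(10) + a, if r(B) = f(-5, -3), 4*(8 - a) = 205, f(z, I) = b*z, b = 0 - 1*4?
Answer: -93/4 ≈ -23.250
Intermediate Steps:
b = -4 (b = 0 - 4 = -4)
f(z, I) = -4*z
a = -173/4 (a = 8 - ¼*205 = 8 - 205/4 = -173/4 ≈ -43.250)
r(B) = 20 (r(B) = -4*(-5) = 20)
r(10) + a = 20 - 173/4 = -93/4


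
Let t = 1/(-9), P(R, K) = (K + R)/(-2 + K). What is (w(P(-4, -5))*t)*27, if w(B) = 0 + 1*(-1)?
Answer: 3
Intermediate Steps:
P(R, K) = (K + R)/(-2 + K)
t = -⅑ ≈ -0.11111
w(B) = -1 (w(B) = 0 - 1 = -1)
(w(P(-4, -5))*t)*27 = -1*(-⅑)*27 = (⅑)*27 = 3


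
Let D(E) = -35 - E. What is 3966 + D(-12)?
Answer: 3943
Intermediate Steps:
3966 + D(-12) = 3966 + (-35 - 1*(-12)) = 3966 + (-35 + 12) = 3966 - 23 = 3943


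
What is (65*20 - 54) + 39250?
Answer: 40496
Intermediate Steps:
(65*20 - 54) + 39250 = (1300 - 54) + 39250 = 1246 + 39250 = 40496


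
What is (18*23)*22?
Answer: 9108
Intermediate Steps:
(18*23)*22 = 414*22 = 9108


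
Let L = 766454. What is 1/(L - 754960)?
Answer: 1/11494 ≈ 8.7002e-5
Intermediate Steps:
1/(L - 754960) = 1/(766454 - 754960) = 1/11494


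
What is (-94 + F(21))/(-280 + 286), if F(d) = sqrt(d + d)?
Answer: -47/3 + sqrt(42)/6 ≈ -14.587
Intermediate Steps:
F(d) = sqrt(2)*sqrt(d) (F(d) = sqrt(2*d) = sqrt(2)*sqrt(d))
(-94 + F(21))/(-280 + 286) = (-94 + sqrt(2)*sqrt(21))/(-280 + 286) = (-94 + sqrt(42))/6 = (-94 + sqrt(42))*(1/6) = -47/3 + sqrt(42)/6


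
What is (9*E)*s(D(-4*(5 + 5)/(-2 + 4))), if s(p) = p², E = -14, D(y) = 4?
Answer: -2016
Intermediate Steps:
(9*E)*s(D(-4*(5 + 5)/(-2 + 4))) = (9*(-14))*4² = -126*16 = -2016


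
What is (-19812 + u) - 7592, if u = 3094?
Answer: -24310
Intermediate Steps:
(-19812 + u) - 7592 = (-19812 + 3094) - 7592 = -16718 - 7592 = -24310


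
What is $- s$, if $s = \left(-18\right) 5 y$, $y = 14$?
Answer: $1260$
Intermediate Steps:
$s = -1260$ ($s = \left(-18\right) 5 \cdot 14 = \left(-90\right) 14 = -1260$)
$- s = \left(-1\right) \left(-1260\right) = 1260$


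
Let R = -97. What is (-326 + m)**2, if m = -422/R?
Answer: 973440000/9409 ≈ 1.0346e+5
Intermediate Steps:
m = 422/97 (m = -422/(-97) = -422*(-1/97) = 422/97 ≈ 4.3505)
(-326 + m)**2 = (-326 + 422/97)**2 = (-31200/97)**2 = 973440000/9409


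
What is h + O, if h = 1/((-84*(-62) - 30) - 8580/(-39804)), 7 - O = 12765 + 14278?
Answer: -464374144759/17176141 ≈ -27036.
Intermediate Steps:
O = -27036 (O = 7 - (12765 + 14278) = 7 - 1*27043 = 7 - 27043 = -27036)
h = 3317/17176141 (h = 1/((5208 - 30) - 8580*(-1/39804)) = 1/(5178 + 715/3317) = 1/(17176141/3317) = 3317/17176141 ≈ 0.00019312)
h + O = 3317/17176141 - 27036 = -464374144759/17176141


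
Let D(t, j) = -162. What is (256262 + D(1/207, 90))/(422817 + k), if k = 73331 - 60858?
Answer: 25610/43529 ≈ 0.58834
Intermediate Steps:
k = 12473
(256262 + D(1/207, 90))/(422817 + k) = (256262 - 162)/(422817 + 12473) = 256100/435290 = 256100*(1/435290) = 25610/43529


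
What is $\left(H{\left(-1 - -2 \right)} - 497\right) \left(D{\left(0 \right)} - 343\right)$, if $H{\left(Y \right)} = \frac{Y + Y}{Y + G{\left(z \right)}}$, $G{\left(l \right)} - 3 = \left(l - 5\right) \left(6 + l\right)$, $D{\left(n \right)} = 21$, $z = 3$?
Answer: $160080$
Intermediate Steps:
$G{\left(l \right)} = 3 + \left(-5 + l\right) \left(6 + l\right)$ ($G{\left(l \right)} = 3 + \left(l - 5\right) \left(6 + l\right) = 3 + \left(-5 + l\right) \left(6 + l\right)$)
$H{\left(Y \right)} = \frac{2 Y}{-15 + Y}$ ($H{\left(Y \right)} = \frac{Y + Y}{Y + \left(-27 + 3 + 3^{2}\right)} = \frac{2 Y}{Y + \left(-27 + 3 + 9\right)} = \frac{2 Y}{Y - 15} = \frac{2 Y}{-15 + Y}$)
$\left(H{\left(-1 - -2 \right)} - 497\right) \left(D{\left(0 \right)} - 343\right) = \left(\frac{2 \left(-1 - -2\right)}{-15 - -1} - 497\right) \left(21 - 343\right) = \left(\frac{2 \left(-1 + 2\right)}{-15 + \left(-1 + 2\right)} - 497\right) \left(-322\right) = \left(2 \cdot 1 \frac{1}{-15 + 1} - 497\right) \left(-322\right) = \left(2 \cdot 1 \frac{1}{-14} - 497\right) \left(-322\right) = \left(2 \cdot 1 \left(- \frac{1}{14}\right) - 497\right) \left(-322\right) = \left(- \frac{1}{7} - 497\right) \left(-322\right) = \left(- \frac{3480}{7}\right) \left(-322\right) = 160080$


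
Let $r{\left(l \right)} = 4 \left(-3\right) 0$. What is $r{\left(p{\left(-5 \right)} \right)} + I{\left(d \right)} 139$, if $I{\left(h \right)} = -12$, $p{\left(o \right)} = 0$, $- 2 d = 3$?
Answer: $-1668$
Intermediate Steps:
$d = - \frac{3}{2}$ ($d = \left(- \frac{1}{2}\right) 3 = - \frac{3}{2} \approx -1.5$)
$r{\left(l \right)} = 0$ ($r{\left(l \right)} = \left(-12\right) 0 = 0$)
$r{\left(p{\left(-5 \right)} \right)} + I{\left(d \right)} 139 = 0 - 1668 = -1668$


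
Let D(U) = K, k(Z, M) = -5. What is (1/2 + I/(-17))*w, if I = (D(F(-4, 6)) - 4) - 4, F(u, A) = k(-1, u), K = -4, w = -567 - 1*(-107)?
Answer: -9430/17 ≈ -554.71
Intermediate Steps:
w = -460 (w = -567 + 107 = -460)
F(u, A) = -5
D(U) = -4
I = -12 (I = (-4 - 4) - 4 = -8 - 4 = -12)
(1/2 + I/(-17))*w = (1/2 - 12/(-17))*(-460) = (1*(½) - 12*(-1/17))*(-460) = (½ + 12/17)*(-460) = (41/34)*(-460) = -9430/17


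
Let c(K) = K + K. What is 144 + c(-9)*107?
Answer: -1782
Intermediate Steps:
c(K) = 2*K
144 + c(-9)*107 = 144 + (2*(-9))*107 = 144 - 18*107 = 144 - 1926 = -1782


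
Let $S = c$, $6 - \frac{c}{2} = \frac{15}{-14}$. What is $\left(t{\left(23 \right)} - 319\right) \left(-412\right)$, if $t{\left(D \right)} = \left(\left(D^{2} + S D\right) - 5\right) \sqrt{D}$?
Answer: $131428 - \frac{2449340 \sqrt{23}}{7} \approx -1.5467 \cdot 10^{6}$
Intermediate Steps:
$c = \frac{99}{7}$ ($c = 12 - 2 \frac{15}{-14} = 12 - 2 \cdot 15 \left(- \frac{1}{14}\right) = 12 - - \frac{15}{7} = 12 + \frac{15}{7} = \frac{99}{7} \approx 14.143$)
$S = \frac{99}{7} \approx 14.143$
$t{\left(D \right)} = \sqrt{D} \left(-5 + D^{2} + \frac{99 D}{7}\right)$ ($t{\left(D \right)} = \left(\left(D^{2} + \frac{99 D}{7}\right) - 5\right) \sqrt{D} = \left(-5 + D^{2} + \frac{99 D}{7}\right) \sqrt{D} = \sqrt{D} \left(-5 + D^{2} + \frac{99 D}{7}\right)$)
$\left(t{\left(23 \right)} - 319\right) \left(-412\right) = \left(\sqrt{23} \left(-5 + 23^{2} + \frac{99}{7} \cdot 23\right) - 319\right) \left(-412\right) = \left(\sqrt{23} \left(-5 + 529 + \frac{2277}{7}\right) - 319\right) \left(-412\right) = \left(\sqrt{23} \cdot \frac{5945}{7} - 319\right) \left(-412\right) = \left(\frac{5945 \sqrt{23}}{7} - 319\right) \left(-412\right) = \left(-319 + \frac{5945 \sqrt{23}}{7}\right) \left(-412\right) = 131428 - \frac{2449340 \sqrt{23}}{7}$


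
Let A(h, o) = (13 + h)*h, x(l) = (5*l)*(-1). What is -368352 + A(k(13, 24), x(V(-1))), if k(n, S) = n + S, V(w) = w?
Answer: -366502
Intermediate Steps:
k(n, S) = S + n
x(l) = -5*l
A(h, o) = h*(13 + h)
-368352 + A(k(13, 24), x(V(-1))) = -368352 + (24 + 13)*(13 + (24 + 13)) = -368352 + 37*(13 + 37) = -368352 + 37*50 = -368352 + 1850 = -366502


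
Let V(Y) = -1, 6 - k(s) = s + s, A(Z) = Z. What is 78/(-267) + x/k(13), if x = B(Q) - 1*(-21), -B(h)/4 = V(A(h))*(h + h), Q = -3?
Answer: -253/1780 ≈ -0.14213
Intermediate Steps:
k(s) = 6 - 2*s (k(s) = 6 - (s + s) = 6 - 2*s)
B(h) = 8*h (B(h) = -(-4)*(h + h) = -(-4)*2*h = -(-8)*h = 8*h)
x = -3 (x = 8*(-3) - 1*(-21) = -24 + 21 = -3)
78/(-267) + x/k(13) = 78/(-267) - 3/(6 - 2*13) = 78*(-1/267) - 3/(6 - 26) = -26/89 - 3/(-20) = -26/89 - 3*(-1/20) = -26/89 + 3/20 = -253/1780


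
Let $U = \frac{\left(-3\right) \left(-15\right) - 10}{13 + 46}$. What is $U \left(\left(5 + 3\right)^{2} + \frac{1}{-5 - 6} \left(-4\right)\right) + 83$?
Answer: $\frac{1333}{11} \approx 121.18$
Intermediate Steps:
$U = \frac{35}{59}$ ($U = \frac{45 - 10}{59} = 35 \cdot \frac{1}{59} = \frac{35}{59} \approx 0.59322$)
$U \left(\left(5 + 3\right)^{2} + \frac{1}{-5 - 6} \left(-4\right)\right) + 83 = \frac{35 \left(\left(5 + 3\right)^{2} + \frac{1}{-5 - 6} \left(-4\right)\right)}{59} + 83 = \frac{35 \left(8^{2} + \frac{1}{-11} \left(-4\right)\right)}{59} + 83 = \frac{35 \left(64 - - \frac{4}{11}\right)}{59} + 83 = \frac{35 \left(64 + \frac{4}{11}\right)}{59} + 83 = \frac{35}{59} \cdot \frac{708}{11} + 83 = \frac{420}{11} + 83 = \frac{1333}{11}$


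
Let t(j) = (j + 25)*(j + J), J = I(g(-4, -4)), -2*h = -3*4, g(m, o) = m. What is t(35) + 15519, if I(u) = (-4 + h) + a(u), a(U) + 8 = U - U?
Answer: 17259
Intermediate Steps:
a(U) = -8 (a(U) = -8 + (U - U) = -8 + 0 = -8)
h = 6 (h = -(-3)*4/2 = -½*(-12) = 6)
I(u) = -6 (I(u) = (-4 + 6) - 8 = 2 - 8 = -6)
J = -6
t(j) = (-6 + j)*(25 + j) (t(j) = (j + 25)*(j - 6) = (25 + j)*(-6 + j) = (-6 + j)*(25 + j))
t(35) + 15519 = (-150 + 35² + 19*35) + 15519 = (-150 + 1225 + 665) + 15519 = 1740 + 15519 = 17259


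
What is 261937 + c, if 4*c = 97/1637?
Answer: 1715163573/6548 ≈ 2.6194e+5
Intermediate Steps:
c = 97/6548 (c = (97/1637)/4 = (97*(1/1637))/4 = (1/4)*(97/1637) = 97/6548 ≈ 0.014814)
261937 + c = 261937 + 97/6548 = 1715163573/6548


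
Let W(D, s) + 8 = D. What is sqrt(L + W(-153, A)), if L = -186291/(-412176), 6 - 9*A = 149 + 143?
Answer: I*sqrt(189412174805)/34348 ≈ 12.671*I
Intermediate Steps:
A = -286/9 (A = 2/3 - (149 + 143)/9 = 2/3 - 1/9*292 = 2/3 - 292/9 = -286/9 ≈ -31.778)
W(D, s) = -8 + D
L = 62097/137392 (L = -186291*(-1/412176) = 62097/137392 ≈ 0.45197)
sqrt(L + W(-153, A)) = sqrt(62097/137392 + (-8 - 153)) = sqrt(62097/137392 - 161) = sqrt(-22058015/137392) = I*sqrt(189412174805)/34348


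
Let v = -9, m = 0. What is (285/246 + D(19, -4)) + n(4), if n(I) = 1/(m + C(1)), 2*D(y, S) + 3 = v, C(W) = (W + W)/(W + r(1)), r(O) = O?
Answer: -315/82 ≈ -3.8415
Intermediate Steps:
C(W) = 2*W/(1 + W) (C(W) = (W + W)/(W + 1) = (2*W)/(1 + W) = 2*W/(1 + W))
D(y, S) = -6 (D(y, S) = -3/2 + (½)*(-9) = -3/2 - 9/2 = -6)
n(I) = 1 (n(I) = 1/(0 + 2*1/(1 + 1)) = 1/(0 + 2*1/2) = 1/(0 + 2*1*(½)) = 1/(0 + 1) = 1/1 = 1)
(285/246 + D(19, -4)) + n(4) = (285/246 - 6) + 1 = (285*(1/246) - 6) + 1 = (95/82 - 6) + 1 = -397/82 + 1 = -315/82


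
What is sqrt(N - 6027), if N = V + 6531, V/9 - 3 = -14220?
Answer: 357*I ≈ 357.0*I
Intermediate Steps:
V = -127953 (V = 27 + 9*(-14220) = 27 - 127980 = -127953)
N = -121422 (N = -127953 + 6531 = -121422)
sqrt(N - 6027) = sqrt(-121422 - 6027) = sqrt(-127449) = 357*I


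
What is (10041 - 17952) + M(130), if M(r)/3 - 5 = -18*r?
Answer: -14916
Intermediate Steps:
M(r) = 15 - 54*r (M(r) = 15 + 3*(-18*r) = 15 - 54*r)
(10041 - 17952) + M(130) = (10041 - 17952) + (15 - 54*130) = -7911 + (15 - 7020) = -7911 - 7005 = -14916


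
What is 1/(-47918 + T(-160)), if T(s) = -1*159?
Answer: -1/48077 ≈ -2.0800e-5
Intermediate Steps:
T(s) = -159
1/(-47918 + T(-160)) = 1/(-47918 - 159) = 1/(-48077) = -1/48077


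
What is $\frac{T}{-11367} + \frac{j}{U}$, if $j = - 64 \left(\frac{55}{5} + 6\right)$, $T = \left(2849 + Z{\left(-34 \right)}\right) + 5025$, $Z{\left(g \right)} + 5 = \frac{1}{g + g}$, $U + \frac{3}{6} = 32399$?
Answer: $- \frac{28784041}{39655764} \approx -0.72585$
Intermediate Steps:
$U = \frac{64797}{2}$ ($U = - \frac{1}{2} + 32399 = \frac{64797}{2} \approx 32399.0$)
$Z{\left(g \right)} = -5 + \frac{1}{2 g}$ ($Z{\left(g \right)} = -5 + \frac{1}{g + g} = -5 + \frac{1}{2 g}$)
$T = \frac{535091}{68}$ ($T = \left(2849 - \left(5 - \frac{1}{2 \left(-34\right)}\right)\right) + 5025 = \left(2849 + \left(-5 + \frac{1}{2} \left(- \frac{1}{34}\right)\right)\right) + 5025 = \left(2849 - \frac{341}{68}\right) + 5025 = \frac{193391}{68} + 5025 = \frac{535091}{68} \approx 7869.0$)
$j = -1088$ ($j = - 64 \left(55 \cdot \frac{1}{5} + 6\right) = - 64 \left(11 + 6\right) = \left(-64\right) 17 = -1088$)
$\frac{T}{-11367} + \frac{j}{U} = \frac{535091}{68 \left(-11367\right)} - \frac{1088}{\frac{64797}{2}} = \frac{535091}{68} \left(- \frac{1}{11367}\right) - \frac{2176}{64797} = - \frac{1271}{1836} - \frac{2176}{64797} = - \frac{28784041}{39655764}$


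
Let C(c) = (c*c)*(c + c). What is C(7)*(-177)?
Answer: -121422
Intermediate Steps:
C(c) = 2*c³ (C(c) = c²*(2*c) = 2*c³)
C(7)*(-177) = (2*7³)*(-177) = (2*343)*(-177) = 686*(-177) = -121422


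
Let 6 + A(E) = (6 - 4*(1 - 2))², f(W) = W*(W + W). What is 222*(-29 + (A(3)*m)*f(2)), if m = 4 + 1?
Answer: 828282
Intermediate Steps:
m = 5
f(W) = 2*W² (f(W) = W*(2*W) = 2*W²)
A(E) = 94 (A(E) = -6 + (6 - 4*(1 - 2))² = -6 + (6 - 4*(-1))² = -6 + (6 + 4)² = -6 + 10² = -6 + 100 = 94)
222*(-29 + (A(3)*m)*f(2)) = 222*(-29 + (94*5)*(2*2²)) = 222*(-29 + 470*(2*4)) = 222*(-29 + 470*8) = 222*(-29 + 3760) = 222*3731 = 828282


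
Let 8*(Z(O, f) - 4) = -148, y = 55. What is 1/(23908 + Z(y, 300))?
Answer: 2/47787 ≈ 4.1852e-5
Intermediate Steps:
Z(O, f) = -29/2 (Z(O, f) = 4 + (1/8)*(-148) = 4 - 37/2 = -29/2)
1/(23908 + Z(y, 300)) = 1/(23908 - 29/2) = 1/(47787/2) = 2/47787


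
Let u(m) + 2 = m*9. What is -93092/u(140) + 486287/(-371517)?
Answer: -27978545/371517 ≈ -75.309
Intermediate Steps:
u(m) = -2 + 9*m (u(m) = -2 + m*9 = -2 + 9*m)
-93092/u(140) + 486287/(-371517) = -93092/(-2 + 9*140) + 486287/(-371517) = -93092/(-2 + 1260) + 486287*(-1/371517) = -93092/1258 - 486287/371517 = -93092*1/1258 - 486287/371517 = -74 - 486287/371517 = -27978545/371517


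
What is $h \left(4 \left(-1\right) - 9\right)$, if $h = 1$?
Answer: $-13$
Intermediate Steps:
$h \left(4 \left(-1\right) - 9\right) = 1 \left(4 \left(-1\right) - 9\right) = 1 \left(-4 - 9\right) = 1 \left(-13\right) = -13$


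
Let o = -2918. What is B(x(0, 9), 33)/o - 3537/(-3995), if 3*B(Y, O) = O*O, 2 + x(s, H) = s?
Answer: 8870781/11657410 ≈ 0.76096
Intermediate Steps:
x(s, H) = -2 + s
B(Y, O) = O**2/3 (B(Y, O) = (O*O)/3 = O**2/3)
B(x(0, 9), 33)/o - 3537/(-3995) = ((1/3)*33**2)/(-2918) - 3537/(-3995) = ((1/3)*1089)*(-1/2918) - 3537*(-1/3995) = 363*(-1/2918) + 3537/3995 = -363/2918 + 3537/3995 = 8870781/11657410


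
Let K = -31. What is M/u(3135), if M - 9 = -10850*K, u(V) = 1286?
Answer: 336359/1286 ≈ 261.55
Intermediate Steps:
M = 336359 (M = 9 - 10850*(-31) = 9 + 336350 = 336359)
M/u(3135) = 336359/1286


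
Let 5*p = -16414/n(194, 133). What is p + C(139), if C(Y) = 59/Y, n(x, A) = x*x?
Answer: 4410537/13078510 ≈ 0.33724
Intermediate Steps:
n(x, A) = x**2
p = -8207/94090 (p = (-16414/(194**2))/5 = (-16414/37636)/5 = (-16414*1/37636)/5 = (1/5)*(-8207/18818) = -8207/94090 ≈ -0.087225)
p + C(139) = -8207/94090 + 59/139 = 4410537/13078510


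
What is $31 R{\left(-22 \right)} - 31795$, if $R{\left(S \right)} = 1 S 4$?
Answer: $-34523$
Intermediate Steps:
$R{\left(S \right)} = 4 S$ ($R{\left(S \right)} = S 4 = 4 S$)
$31 R{\left(-22 \right)} - 31795 = 31 \cdot 4 \left(-22\right) - 31795 = 31 \left(-88\right) - 31795 = -2728 - 31795 = -34523$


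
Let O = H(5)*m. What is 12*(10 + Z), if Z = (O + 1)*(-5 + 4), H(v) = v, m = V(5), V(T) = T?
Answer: -192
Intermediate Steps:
m = 5
O = 25 (O = 5*5 = 25)
Z = -26 (Z = (25 + 1)*(-5 + 4) = 26*(-1) = -26)
12*(10 + Z) = 12*(10 - 26) = 12*(-16) = -192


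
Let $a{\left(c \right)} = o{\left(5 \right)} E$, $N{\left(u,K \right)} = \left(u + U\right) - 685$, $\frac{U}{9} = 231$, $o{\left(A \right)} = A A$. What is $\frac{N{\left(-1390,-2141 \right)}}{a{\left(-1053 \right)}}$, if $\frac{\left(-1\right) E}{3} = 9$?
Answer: $- \frac{4}{675} \approx -0.0059259$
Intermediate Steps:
$E = -27$ ($E = \left(-3\right) 9 = -27$)
$o{\left(A \right)} = A^{2}$
$U = 2079$ ($U = 9 \cdot 231 = 2079$)
$N{\left(u,K \right)} = 1394 + u$ ($N{\left(u,K \right)} = \left(u + 2079\right) - 685 = \left(2079 + u\right) - 685 = 1394 + u$)
$a{\left(c \right)} = -675$ ($a{\left(c \right)} = 5^{2} \left(-27\right) = 25 \left(-27\right) = -675$)
$\frac{N{\left(-1390,-2141 \right)}}{a{\left(-1053 \right)}} = \frac{1394 - 1390}{-675} = 4 \left(- \frac{1}{675}\right) = - \frac{4}{675}$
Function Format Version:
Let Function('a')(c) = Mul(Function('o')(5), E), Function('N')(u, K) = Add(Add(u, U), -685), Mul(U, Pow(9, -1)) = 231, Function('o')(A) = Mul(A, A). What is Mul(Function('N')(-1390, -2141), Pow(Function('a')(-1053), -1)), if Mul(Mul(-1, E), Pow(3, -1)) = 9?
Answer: Rational(-4, 675) ≈ -0.0059259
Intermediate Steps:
E = -27 (E = Mul(-3, 9) = -27)
Function('o')(A) = Pow(A, 2)
U = 2079 (U = Mul(9, 231) = 2079)
Function('N')(u, K) = Add(1394, u) (Function('N')(u, K) = Add(Add(u, 2079), -685) = Add(Add(2079, u), -685) = Add(1394, u))
Function('a')(c) = -675 (Function('a')(c) = Mul(Pow(5, 2), -27) = Mul(25, -27) = -675)
Mul(Function('N')(-1390, -2141), Pow(Function('a')(-1053), -1)) = Mul(Add(1394, -1390), Pow(-675, -1)) = Mul(4, Rational(-1, 675)) = Rational(-4, 675)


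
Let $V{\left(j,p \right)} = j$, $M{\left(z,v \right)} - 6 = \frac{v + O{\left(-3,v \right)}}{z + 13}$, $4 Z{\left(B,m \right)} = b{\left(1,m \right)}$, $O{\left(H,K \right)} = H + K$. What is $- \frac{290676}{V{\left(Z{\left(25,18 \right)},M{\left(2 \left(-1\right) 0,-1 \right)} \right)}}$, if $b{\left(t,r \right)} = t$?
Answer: $-1162704$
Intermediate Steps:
$Z{\left(B,m \right)} = \frac{1}{4}$ ($Z{\left(B,m \right)} = \frac{1}{4} \cdot 1 = \frac{1}{4}$)
$M{\left(z,v \right)} = 6 + \frac{-3 + 2 v}{13 + z}$ ($M{\left(z,v \right)} = 6 + \frac{v + \left(-3 + v\right)}{z + 13} = 6 + \frac{-3 + 2 v}{13 + z}$)
$- \frac{290676}{V{\left(Z{\left(25,18 \right)},M{\left(2 \left(-1\right) 0,-1 \right)} \right)}} = - 290676 \frac{1}{\frac{1}{4}} = \left(-290676\right) 4 = -1162704$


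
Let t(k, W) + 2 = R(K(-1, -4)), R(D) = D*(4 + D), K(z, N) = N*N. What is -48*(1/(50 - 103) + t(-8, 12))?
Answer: -808944/53 ≈ -15263.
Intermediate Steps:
K(z, N) = N²
t(k, W) = 318 (t(k, W) = -2 + (-4)²*(4 + (-4)²) = -2 + 16*(4 + 16) = -2 + 16*20 = -2 + 320 = 318)
-48*(1/(50 - 103) + t(-8, 12)) = -48*(1/(50 - 103) + 318) = -48*(1/(-53) + 318) = -48*(-1/53 + 318) = -48*16853/53 = -808944/53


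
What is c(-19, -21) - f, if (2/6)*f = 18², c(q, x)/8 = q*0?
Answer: -972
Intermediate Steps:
c(q, x) = 0 (c(q, x) = 8*(q*0) = 8*0 = 0)
f = 972 (f = 3*18² = 3*324 = 972)
c(-19, -21) - f = 0 - 1*972 = 0 - 972 = -972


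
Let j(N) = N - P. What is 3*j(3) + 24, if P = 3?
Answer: 24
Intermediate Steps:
j(N) = -3 + N (j(N) = N - 1*3 = N - 3 = -3 + N)
3*j(3) + 24 = 3*(-3 + 3) + 24 = 3*0 + 24 = 0 + 24 = 24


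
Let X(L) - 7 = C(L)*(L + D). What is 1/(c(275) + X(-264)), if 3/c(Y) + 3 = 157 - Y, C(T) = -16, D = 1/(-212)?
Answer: 6413/27133728 ≈ 0.00023635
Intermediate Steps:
D = -1/212 ≈ -0.0047170
c(Y) = 3/(154 - Y) (c(Y) = 3/(-3 + (157 - Y)) = 3/(154 - Y))
X(L) = 375/53 - 16*L (X(L) = 7 - 16*(L - 1/212) = 7 - 16*(-1/212 + L) = 7 + (4/53 - 16*L) = 375/53 - 16*L)
1/(c(275) + X(-264)) = 1/(-3/(-154 + 275) + (375/53 - 16*(-264))) = 1/(-3/121 + (375/53 + 4224)) = 1/(-3*1/121 + 224247/53) = 1/(-3/121 + 224247/53) = 1/(27133728/6413) = 6413/27133728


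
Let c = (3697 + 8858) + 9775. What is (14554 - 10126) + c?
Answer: 26758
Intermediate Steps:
c = 22330 (c = 12555 + 9775 = 22330)
(14554 - 10126) + c = (14554 - 10126) + 22330 = 4428 + 22330 = 26758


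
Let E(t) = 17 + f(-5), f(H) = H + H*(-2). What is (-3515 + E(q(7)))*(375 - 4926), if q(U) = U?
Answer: 15896643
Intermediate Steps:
f(H) = -H (f(H) = H - 2*H = -H)
E(t) = 22 (E(t) = 17 - 1*(-5) = 17 + 5 = 22)
(-3515 + E(q(7)))*(375 - 4926) = (-3515 + 22)*(375 - 4926) = -3493*(-4551) = 15896643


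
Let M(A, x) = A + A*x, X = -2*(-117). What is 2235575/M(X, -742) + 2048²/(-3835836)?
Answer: -86134872347/6158434698 ≈ -13.986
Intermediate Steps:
X = 234
2235575/M(X, -742) + 2048²/(-3835836) = 2235575/((234*(1 - 742))) + 2048²/(-3835836) = 2235575/((234*(-741))) + 4194304*(-1/3835836) = 2235575/(-173394) - 1048576/958959 = 2235575*(-1/173394) - 1048576/958959 = -2235575/173394 - 1048576/958959 = -86134872347/6158434698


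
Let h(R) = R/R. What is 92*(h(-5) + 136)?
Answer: 12604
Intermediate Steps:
h(R) = 1
92*(h(-5) + 136) = 92*(1 + 136) = 92*137 = 12604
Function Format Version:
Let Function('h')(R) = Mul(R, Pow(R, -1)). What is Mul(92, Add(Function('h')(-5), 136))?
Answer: 12604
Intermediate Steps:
Function('h')(R) = 1
Mul(92, Add(Function('h')(-5), 136)) = Mul(92, Add(1, 136)) = Mul(92, 137) = 12604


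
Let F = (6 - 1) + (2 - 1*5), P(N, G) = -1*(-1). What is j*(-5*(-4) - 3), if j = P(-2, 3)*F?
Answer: 34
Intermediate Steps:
P(N, G) = 1
F = 2 (F = 5 + (2 - 5) = 5 - 3 = 2)
j = 2 (j = 1*2 = 2)
j*(-5*(-4) - 3) = 2*(-5*(-4) - 3) = 2*(20 - 3) = 2*17 = 34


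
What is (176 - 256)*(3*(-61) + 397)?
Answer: -17120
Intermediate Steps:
(176 - 256)*(3*(-61) + 397) = -80*(-183 + 397) = -80*214 = -17120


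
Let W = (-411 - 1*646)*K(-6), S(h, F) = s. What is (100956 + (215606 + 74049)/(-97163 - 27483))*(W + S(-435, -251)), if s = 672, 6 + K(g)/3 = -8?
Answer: 283543372795893/62323 ≈ 4.5496e+9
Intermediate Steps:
K(g) = -42 (K(g) = -18 + 3*(-8) = -18 - 24 = -42)
S(h, F) = 672
W = 44394 (W = (-411 - 1*646)*(-42) = (-411 - 646)*(-42) = -1057*(-42) = 44394)
(100956 + (215606 + 74049)/(-97163 - 27483))*(W + S(-435, -251)) = (100956 + (215606 + 74049)/(-97163 - 27483))*(44394 + 672) = (100956 + 289655/(-124646))*45066 = (100956 + 289655*(-1/124646))*45066 = (100956 - 289655/124646)*45066 = (12583471921/124646)*45066 = 283543372795893/62323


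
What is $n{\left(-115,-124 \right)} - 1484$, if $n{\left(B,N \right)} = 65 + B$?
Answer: $-1534$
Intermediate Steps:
$n{\left(-115,-124 \right)} - 1484 = \left(65 - 115\right) - 1484 = -50 - 1484 = -1534$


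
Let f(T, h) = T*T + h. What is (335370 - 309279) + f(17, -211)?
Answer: 26169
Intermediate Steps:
f(T, h) = h + T² (f(T, h) = T² + h = h + T²)
(335370 - 309279) + f(17, -211) = (335370 - 309279) + (-211 + 17²) = 26091 + (-211 + 289) = 26091 + 78 = 26169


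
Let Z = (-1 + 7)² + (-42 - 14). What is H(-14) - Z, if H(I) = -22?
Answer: -2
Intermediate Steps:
Z = -20 (Z = 6² - 56 = 36 - 56 = -20)
H(-14) - Z = -22 - 1*(-20) = -22 + 20 = -2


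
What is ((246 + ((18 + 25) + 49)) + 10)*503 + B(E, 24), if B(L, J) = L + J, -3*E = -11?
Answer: 525215/3 ≈ 1.7507e+5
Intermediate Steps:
E = 11/3 (E = -1/3*(-11) = 11/3 ≈ 3.6667)
B(L, J) = J + L
((246 + ((18 + 25) + 49)) + 10)*503 + B(E, 24) = ((246 + ((18 + 25) + 49)) + 10)*503 + (24 + 11/3) = ((246 + (43 + 49)) + 10)*503 + 83/3 = ((246 + 92) + 10)*503 + 83/3 = (338 + 10)*503 + 83/3 = 348*503 + 83/3 = 175044 + 83/3 = 525215/3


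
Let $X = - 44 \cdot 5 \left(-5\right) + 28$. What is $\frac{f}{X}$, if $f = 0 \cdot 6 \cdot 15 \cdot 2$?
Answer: $0$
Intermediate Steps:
$X = 1128$ ($X = \left(-44\right) \left(-25\right) + 28 = 1100 + 28 = 1128$)
$f = 0$ ($f = 0 \cdot 15 \cdot 2 = 0 \cdot 2 = 0$)
$\frac{f}{X} = \frac{0}{1128} = 0 \cdot \frac{1}{1128} = 0$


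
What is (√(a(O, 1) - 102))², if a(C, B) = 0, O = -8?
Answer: -102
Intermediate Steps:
(√(a(O, 1) - 102))² = (√(0 - 102))² = (√(-102))² = (I*√102)² = -102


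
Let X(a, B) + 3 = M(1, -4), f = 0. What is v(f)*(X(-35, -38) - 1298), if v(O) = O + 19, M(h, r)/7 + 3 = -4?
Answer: -25650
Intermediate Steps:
M(h, r) = -49 (M(h, r) = -21 + 7*(-4) = -21 - 28 = -49)
X(a, B) = -52 (X(a, B) = -3 - 49 = -52)
v(O) = 19 + O
v(f)*(X(-35, -38) - 1298) = (19 + 0)*(-52 - 1298) = 19*(-1350) = -25650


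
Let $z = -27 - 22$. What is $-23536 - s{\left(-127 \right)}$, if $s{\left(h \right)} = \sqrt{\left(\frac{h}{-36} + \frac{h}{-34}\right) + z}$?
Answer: $-23536 - \frac{i \sqrt{434231}}{102} \approx -23536.0 - 6.4604 i$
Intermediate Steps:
$z = -49$ ($z = -27 - 22 = -49$)
$s{\left(h \right)} = \sqrt{-49 - \frac{35 h}{612}}$ ($s{\left(h \right)} = \sqrt{\left(\frac{h}{-36} + \frac{h}{-34}\right) - 49} = \sqrt{\left(h \left(- \frac{1}{36}\right) + h \left(- \frac{1}{34}\right)\right) - 49} = \sqrt{\left(- \frac{h}{36} - \frac{h}{34}\right) - 49} = \sqrt{- \frac{35 h}{612} - 49} = \sqrt{-49 - \frac{35 h}{612}}$)
$-23536 - s{\left(-127 \right)} = -23536 - \frac{\sqrt{-509796 - -75565}}{102} = -23536 - \frac{\sqrt{-509796 + 75565}}{102} = -23536 - \frac{\sqrt{-434231}}{102} = -23536 - \frac{i \sqrt{434231}}{102}$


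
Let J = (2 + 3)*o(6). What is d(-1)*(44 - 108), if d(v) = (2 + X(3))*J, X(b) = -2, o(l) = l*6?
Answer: 0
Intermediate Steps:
o(l) = 6*l
J = 180 (J = (2 + 3)*(6*6) = 5*36 = 180)
d(v) = 0 (d(v) = (2 - 2)*180 = 0*180 = 0)
d(-1)*(44 - 108) = 0*(44 - 108) = 0*(-64) = 0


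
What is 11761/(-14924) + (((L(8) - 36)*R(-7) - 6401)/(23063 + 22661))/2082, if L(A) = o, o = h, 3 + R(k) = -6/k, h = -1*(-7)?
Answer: -139963855769/177590690004 ≈ -0.78813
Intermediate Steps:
h = 7
R(k) = -3 - 6/k
o = 7
L(A) = 7
11761/(-14924) + (((L(8) - 36)*R(-7) - 6401)/(23063 + 22661))/2082 = 11761/(-14924) + (((7 - 36)*(-3 - 6/(-7)) - 6401)/(23063 + 22661))/2082 = 11761*(-1/14924) + ((-29*(-3 - 6*(-1/7)) - 6401)/45724)*(1/2082) = -11761/14924 + ((-29*(-3 + 6/7) - 6401)*(1/45724))*(1/2082) = -11761/14924 + ((-29*(-15/7) - 6401)*(1/45724))*(1/2082) = -11761/14924 + ((435/7 - 6401)*(1/45724))*(1/2082) = -11761/14924 - 44372/7*1/45724*(1/2082) = -11761/14924 - 11093/80017*1/2082 = -11761/14924 - 11093/166595394 = -139963855769/177590690004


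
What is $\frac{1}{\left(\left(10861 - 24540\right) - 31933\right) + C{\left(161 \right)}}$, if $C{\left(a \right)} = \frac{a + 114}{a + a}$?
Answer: $- \frac{322}{14686789} \approx -2.1924 \cdot 10^{-5}$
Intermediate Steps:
$C{\left(a \right)} = \frac{114 + a}{2 a}$
$\frac{1}{\left(\left(10861 - 24540\right) - 31933\right) + C{\left(161 \right)}} = \frac{1}{\left(\left(10861 - 24540\right) - 31933\right) + \frac{114 + 161}{2 \cdot 161}} = \frac{1}{\left(-13679 - 31933\right) + \frac{1}{2} \cdot \frac{1}{161} \cdot 275} = \frac{1}{-45612 + \frac{275}{322}} = \frac{1}{- \frac{14686789}{322}} = - \frac{322}{14686789}$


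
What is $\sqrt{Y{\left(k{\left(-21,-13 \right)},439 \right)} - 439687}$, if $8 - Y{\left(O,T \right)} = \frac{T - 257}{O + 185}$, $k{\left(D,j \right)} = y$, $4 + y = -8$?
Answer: $\frac{i \sqrt{13159184277}}{173} \approx 663.08 i$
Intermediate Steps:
$y = -12$ ($y = -4 - 8 = -12$)
$k{\left(D,j \right)} = -12$
$Y{\left(O,T \right)} = 8 - \frac{-257 + T}{185 + O}$ ($Y{\left(O,T \right)} = 8 - \frac{T - 257}{O + 185} = 8 - \frac{-257 + T}{185 + O}$)
$\sqrt{Y{\left(k{\left(-21,-13 \right)},439 \right)} - 439687} = \sqrt{\frac{1737 - 439 + 8 \left(-12\right)}{185 - 12} - 439687} = \sqrt{\frac{1737 - 439 - 96}{173} - 439687} = \sqrt{\frac{1}{173} \cdot 1202 - 439687} = \sqrt{\frac{1202}{173} - 439687} = \sqrt{- \frac{76064649}{173}} = \frac{i \sqrt{13159184277}}{173}$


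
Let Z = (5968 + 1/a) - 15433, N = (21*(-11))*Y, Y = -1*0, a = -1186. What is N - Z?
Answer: 11225491/1186 ≈ 9465.0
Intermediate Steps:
Y = 0
N = 0 (N = (21*(-11))*0 = -231*0 = 0)
Z = -11225491/1186 (Z = (5968 + 1/(-1186)) - 15433 = (5968 - 1/1186) - 15433 = 7078047/1186 - 15433 = -11225491/1186 ≈ -9465.0)
N - Z = 0 - 1*(-11225491/1186) = 0 + 11225491/1186 = 11225491/1186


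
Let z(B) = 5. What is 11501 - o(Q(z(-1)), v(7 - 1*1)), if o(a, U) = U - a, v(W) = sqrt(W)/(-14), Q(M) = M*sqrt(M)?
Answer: 11501 + 5*sqrt(5) + sqrt(6)/14 ≈ 11512.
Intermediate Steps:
Q(M) = M**(3/2)
v(W) = -sqrt(W)/14
11501 - o(Q(z(-1)), v(7 - 1*1)) = 11501 - (-sqrt(7 - 1*1)/14 - 5**(3/2)) = 11501 - (-sqrt(7 - 1)/14 - 5*sqrt(5)) = 11501 - (-sqrt(6)/14 - 5*sqrt(5)) = 11501 - (-5*sqrt(5) - sqrt(6)/14) = 11501 + (5*sqrt(5) + sqrt(6)/14) = 11501 + 5*sqrt(5) + sqrt(6)/14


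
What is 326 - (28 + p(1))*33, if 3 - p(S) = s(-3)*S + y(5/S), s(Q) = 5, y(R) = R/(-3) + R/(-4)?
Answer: -2513/4 ≈ -628.25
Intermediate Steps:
y(R) = -7*R/12 (y(R) = R*(-⅓) + R*(-¼) = -R/3 - R/4 = -7*R/12)
p(S) = 3 - 5*S + 35/(12*S) (p(S) = 3 - (5*S - 35/(12*S)) = 3 + (-5*S + 35/(12*S)) = 3 - 5*S + 35/(12*S))
326 - (28 + p(1))*33 = 326 - (28 + (3 - 5*1 + (35/12)/1))*33 = 326 - (28 + (3 - 5 + (35/12)*1))*33 = 326 - (28 + (3 - 5 + 35/12))*33 = 326 - (28 + 11/12)*33 = 326 - 347*33/12 = 326 - 1*3817/4 = 326 - 3817/4 = -2513/4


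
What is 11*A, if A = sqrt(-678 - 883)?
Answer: 11*I*sqrt(1561) ≈ 434.6*I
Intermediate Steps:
A = I*sqrt(1561) (A = sqrt(-1561) = I*sqrt(1561) ≈ 39.51*I)
11*A = 11*(I*sqrt(1561)) = 11*I*sqrt(1561)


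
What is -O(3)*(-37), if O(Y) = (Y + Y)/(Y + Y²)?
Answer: 37/2 ≈ 18.500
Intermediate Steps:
O(Y) = 2*Y/(Y + Y²) (O(Y) = (2*Y)/(Y + Y²) = 2*Y/(Y + Y²))
-O(3)*(-37) = -2/(1 + 3)*(-37) = -2/4*(-37) = -1*½*(-37) = -½*(-37) = 37/2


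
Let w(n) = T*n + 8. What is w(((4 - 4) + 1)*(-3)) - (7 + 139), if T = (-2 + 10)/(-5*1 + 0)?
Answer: -666/5 ≈ -133.20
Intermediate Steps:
T = -8/5 (T = 8/(-5 + 0) = 8/(-5) = 8*(-1/5) = -8/5 ≈ -1.6000)
w(n) = 8 - 8*n/5 (w(n) = -8*n/5 + 8 = 8 - 8*n/5)
w(((4 - 4) + 1)*(-3)) - (7 + 139) = (8 - 8*((4 - 4) + 1)*(-3)/5) - (7 + 139) = (8 - 8*(0 + 1)*(-3)/5) - 1*146 = (8 - 8*(-3)/5) - 146 = (8 - 8/5*(-3)) - 146 = (8 + 24/5) - 146 = 64/5 - 146 = -666/5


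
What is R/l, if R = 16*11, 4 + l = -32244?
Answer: -22/4031 ≈ -0.0054577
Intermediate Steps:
l = -32248 (l = -4 - 32244 = -32248)
R = 176
R/l = 176/(-32248) = 176*(-1/32248) = -22/4031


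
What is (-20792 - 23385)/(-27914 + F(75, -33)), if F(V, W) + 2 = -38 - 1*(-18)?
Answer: 44177/27936 ≈ 1.5814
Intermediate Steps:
F(V, W) = -22 (F(V, W) = -2 + (-38 - 1*(-18)) = -2 + (-38 + 18) = -2 - 20 = -22)
(-20792 - 23385)/(-27914 + F(75, -33)) = (-20792 - 23385)/(-27914 - 22) = -44177/(-27936) = -44177*(-1/27936) = 44177/27936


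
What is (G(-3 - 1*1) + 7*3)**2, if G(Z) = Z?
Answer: 289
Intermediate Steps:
(G(-3 - 1*1) + 7*3)**2 = ((-3 - 1*1) + 7*3)**2 = ((-3 - 1) + 21)**2 = (-4 + 21)**2 = 17**2 = 289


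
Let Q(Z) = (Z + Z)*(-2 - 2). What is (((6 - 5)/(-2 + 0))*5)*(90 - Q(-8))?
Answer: -65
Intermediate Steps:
Q(Z) = -8*Z (Q(Z) = (2*Z)*(-4) = -8*Z)
(((6 - 5)/(-2 + 0))*5)*(90 - Q(-8)) = (((6 - 5)/(-2 + 0))*5)*(90 - (-8)*(-8)) = ((1/(-2))*5)*(90 - 1*64) = ((1*(-½))*5)*(90 - 64) = -½*5*26 = -5/2*26 = -65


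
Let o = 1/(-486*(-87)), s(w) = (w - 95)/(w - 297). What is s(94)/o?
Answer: 1458/7 ≈ 208.29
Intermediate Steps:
s(w) = (-95 + w)/(-297 + w)
o = 1/42282 ≈ 2.3651e-5
s(94)/o = ((-95 + 94)/(-297 + 94))/(1/42282) = (-1/(-203))*42282 = -1/203*(-1)*42282 = (1/203)*42282 = 1458/7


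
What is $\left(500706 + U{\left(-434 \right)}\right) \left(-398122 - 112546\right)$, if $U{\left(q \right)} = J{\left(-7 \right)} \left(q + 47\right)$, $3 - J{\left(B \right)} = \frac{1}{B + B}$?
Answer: $- \frac{1785612708162}{7} \approx -2.5509 \cdot 10^{11}$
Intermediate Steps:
$J{\left(B \right)} = 3 - \frac{1}{2 B}$ ($J{\left(B \right)} = 3 - \frac{1}{B + B} = 3 - \frac{1}{2 B}$)
$U{\left(q \right)} = \frac{2021}{14} + \frac{43 q}{14}$ ($U{\left(q \right)} = \left(3 - \frac{1}{2 \left(-7\right)}\right) \left(q + 47\right) = \left(3 - - \frac{1}{14}\right) \left(47 + q\right) = \left(3 + \frac{1}{14}\right) \left(47 + q\right) = \frac{43 \left(47 + q\right)}{14} = \frac{2021}{14} + \frac{43 q}{14}$)
$\left(500706 + U{\left(-434 \right)}\right) \left(-398122 - 112546\right) = \left(500706 + \left(\frac{2021}{14} + \frac{43}{14} \left(-434\right)\right)\right) \left(-398122 - 112546\right) = \left(500706 + \left(\frac{2021}{14} - 1333\right)\right) \left(-510668\right) = \left(500706 - \frac{16641}{14}\right) \left(-510668\right) = \frac{6993243}{14} \left(-510668\right) = - \frac{1785612708162}{7}$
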